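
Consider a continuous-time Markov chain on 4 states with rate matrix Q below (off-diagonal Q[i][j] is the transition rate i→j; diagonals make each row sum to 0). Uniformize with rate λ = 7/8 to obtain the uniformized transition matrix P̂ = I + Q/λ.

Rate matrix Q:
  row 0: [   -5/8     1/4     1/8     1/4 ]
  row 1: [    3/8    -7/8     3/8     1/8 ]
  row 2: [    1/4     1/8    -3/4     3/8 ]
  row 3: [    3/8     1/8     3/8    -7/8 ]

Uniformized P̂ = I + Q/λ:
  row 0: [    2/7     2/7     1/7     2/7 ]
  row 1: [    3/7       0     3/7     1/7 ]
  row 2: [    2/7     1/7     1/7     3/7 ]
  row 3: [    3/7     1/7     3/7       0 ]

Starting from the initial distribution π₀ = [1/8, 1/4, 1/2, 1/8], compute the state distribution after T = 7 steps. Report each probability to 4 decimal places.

π = [0.3428, 0.1679, 0.2571, 0.2322]

t=0: π = [0.1250, 0.2500, 0.5000, 0.1250]
t=1: π = [0.3393, 0.1250, 0.2500, 0.2857]
t=2: π = [0.3444, 0.1735, 0.2602, 0.2219]
t=3: π = [0.3422, 0.1673, 0.2558, 0.2347]
t=4: π = [0.3431, 0.1678, 0.2577, 0.2313]
t=5: π = [0.3427, 0.1679, 0.2569, 0.2325]
t=6: π = [0.3429, 0.1678, 0.2572, 0.2320]
t=7: π = [0.3428, 0.1679, 0.2571, 0.2322]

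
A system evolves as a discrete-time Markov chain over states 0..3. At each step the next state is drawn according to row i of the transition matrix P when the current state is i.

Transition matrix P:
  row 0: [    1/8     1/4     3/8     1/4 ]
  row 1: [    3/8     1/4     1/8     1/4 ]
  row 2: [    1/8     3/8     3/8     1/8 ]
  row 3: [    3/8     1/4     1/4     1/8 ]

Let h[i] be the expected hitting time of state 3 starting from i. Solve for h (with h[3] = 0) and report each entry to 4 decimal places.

h = [4.7143, 4.5714, 5.2857, 0.0000]

First-step conditioning: h[3] = 0; for i ≠ 3, h[i] = 1 + Σ_k P[i][k]·h[k].
  h[0] = 1 + 1/8·h[0] + 1/4·h[1] + 3/8·h[2]
  h[1] = 1 + 3/8·h[0] + 1/4·h[1] + 1/8·h[2]
  h[2] = 1 + 1/8·h[0] + 3/8·h[1] + 3/8·h[2]
Solving the 3×3 linear system over states ≠ 3 gives exactly h = [33/7, 32/7, 37/7, 0] (h[3] = 0 is the target).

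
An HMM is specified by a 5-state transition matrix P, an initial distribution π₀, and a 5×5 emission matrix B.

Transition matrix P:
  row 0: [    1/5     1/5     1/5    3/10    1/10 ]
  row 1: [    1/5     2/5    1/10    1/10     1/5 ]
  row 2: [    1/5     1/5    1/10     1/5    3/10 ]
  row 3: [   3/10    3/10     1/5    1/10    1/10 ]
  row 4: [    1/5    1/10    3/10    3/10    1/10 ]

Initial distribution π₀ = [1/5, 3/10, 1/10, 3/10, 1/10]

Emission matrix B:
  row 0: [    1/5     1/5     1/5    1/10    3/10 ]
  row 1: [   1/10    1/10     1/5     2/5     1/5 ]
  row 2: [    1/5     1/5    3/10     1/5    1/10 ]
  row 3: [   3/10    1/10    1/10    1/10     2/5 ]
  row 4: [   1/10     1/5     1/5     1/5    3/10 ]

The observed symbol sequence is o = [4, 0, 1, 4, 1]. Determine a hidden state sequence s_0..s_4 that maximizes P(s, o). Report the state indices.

t=0: δ = [6.000e-02, 6.000e-02, 1.000e-02, 1.200e-01, 3.000e-02]  (obs o_0=4)
t=1: δ = [7.200e-03, 3.600e-03, 4.800e-03, 5.400e-03, 1.200e-03]  ψ = [3, 3, 3, 0, 1]  (obs o_1=0)
t=2: δ = [3.240e-04, 1.620e-04, 2.880e-04, 2.160e-04, 2.880e-04]  ψ = [3, 3, 0, 0, 2]  (obs o_2=1)
t=3: δ = [1.944e-05, 1.296e-05, 8.640e-06, 3.888e-05, 2.592e-05]  ψ = [0, 0, 4, 0, 2]  (obs o_3=4)
t=4: δ = [2.333e-06, 1.166e-06, 1.555e-06, 7.776e-07, 7.776e-07]  ψ = [3, 3, 3, 4, 3]  (obs o_4=1)
backtrack: best end state = 0; path = [0, 3, 0, 3, 0]

path = [0, 3, 0, 3, 0]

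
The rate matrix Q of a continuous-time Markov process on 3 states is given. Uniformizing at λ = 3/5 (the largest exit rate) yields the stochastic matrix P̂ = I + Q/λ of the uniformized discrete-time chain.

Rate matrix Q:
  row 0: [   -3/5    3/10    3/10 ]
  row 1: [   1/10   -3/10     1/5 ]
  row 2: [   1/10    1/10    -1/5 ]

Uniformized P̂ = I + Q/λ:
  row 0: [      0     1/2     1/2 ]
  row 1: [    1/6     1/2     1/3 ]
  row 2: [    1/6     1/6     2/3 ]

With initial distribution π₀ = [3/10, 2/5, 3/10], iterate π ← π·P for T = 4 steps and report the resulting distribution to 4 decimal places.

t=0: π = [0.3000, 0.4000, 0.3000]
t=1: π = [0.1167, 0.4000, 0.4833]
t=2: π = [0.1472, 0.3389, 0.5139]
t=3: π = [0.1421, 0.3287, 0.5292]
t=4: π = [0.1430, 0.3236, 0.5334]

π = [0.1430, 0.3236, 0.5334]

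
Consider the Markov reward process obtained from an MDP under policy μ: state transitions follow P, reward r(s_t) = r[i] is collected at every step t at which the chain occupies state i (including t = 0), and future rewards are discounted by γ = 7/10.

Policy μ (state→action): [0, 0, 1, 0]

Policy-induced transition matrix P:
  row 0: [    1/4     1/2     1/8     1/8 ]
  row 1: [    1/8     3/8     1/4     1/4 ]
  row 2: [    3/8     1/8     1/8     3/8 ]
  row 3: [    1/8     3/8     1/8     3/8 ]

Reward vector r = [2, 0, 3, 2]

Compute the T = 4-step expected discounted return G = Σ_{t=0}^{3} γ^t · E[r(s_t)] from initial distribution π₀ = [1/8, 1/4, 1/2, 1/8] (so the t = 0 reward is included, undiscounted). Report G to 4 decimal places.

G = 4.3309

t=0: π = [0.1250, 0.2500, 0.5000, 0.1250], E[r] = 2.0000, γ^t·E[r] = 2.000000, running G = 2.000000
t=1: π = [0.2656, 0.2656, 0.1563, 0.3125], E[r] = 1.6250, γ^t·E[r] = 1.137500, running G = 3.137500
t=2: π = [0.1973, 0.3691, 0.1582, 0.2754], E[r] = 1.4199, γ^t·E[r] = 0.695762, running G = 3.833262
t=3: π = [0.1892, 0.3601, 0.1711, 0.2795], E[r] = 1.4509, γ^t·E[r] = 0.497668, running G = 4.330930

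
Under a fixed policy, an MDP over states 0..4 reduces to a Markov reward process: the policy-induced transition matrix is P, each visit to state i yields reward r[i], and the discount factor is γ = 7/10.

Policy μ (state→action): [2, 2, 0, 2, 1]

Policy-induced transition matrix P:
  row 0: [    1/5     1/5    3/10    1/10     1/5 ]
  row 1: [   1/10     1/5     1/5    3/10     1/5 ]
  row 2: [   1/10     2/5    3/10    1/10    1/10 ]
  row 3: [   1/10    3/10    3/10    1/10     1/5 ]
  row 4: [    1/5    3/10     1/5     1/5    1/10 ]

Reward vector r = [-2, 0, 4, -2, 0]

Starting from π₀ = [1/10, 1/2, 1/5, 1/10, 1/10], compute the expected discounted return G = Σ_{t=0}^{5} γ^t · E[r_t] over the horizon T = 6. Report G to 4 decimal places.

G = 1.1366

t=0: π = [0.1000, 0.5000, 0.2000, 0.1000, 0.1000], E[r] = 0.4000, γ^t·E[r] = 0.400000, running G = 0.400000
t=1: π = [0.1200, 0.2600, 0.2400, 0.2100, 0.1700], E[r] = 0.3000, γ^t·E[r] = 0.210000, running G = 0.610000
t=2: π = [0.1290, 0.2860, 0.2570, 0.1690, 0.1590], E[r] = 0.4320, γ^t·E[r] = 0.211680, running G = 0.821680
t=3: π = [0.1288, 0.2842, 0.2555, 0.1731, 0.1584], E[r] = 0.4182, γ^t·E[r] = 0.143443, running G = 0.965123
t=4: π = [0.1287, 0.2843, 0.2557, 0.1727, 0.1586], E[r] = 0.4202, γ^t·E[r] = 0.100880, running G = 1.066003
t=5: π = [0.1287, 0.2843, 0.2557, 0.1727, 0.1586], E[r] = 0.4200, γ^t·E[r] = 0.070584, running G = 1.136587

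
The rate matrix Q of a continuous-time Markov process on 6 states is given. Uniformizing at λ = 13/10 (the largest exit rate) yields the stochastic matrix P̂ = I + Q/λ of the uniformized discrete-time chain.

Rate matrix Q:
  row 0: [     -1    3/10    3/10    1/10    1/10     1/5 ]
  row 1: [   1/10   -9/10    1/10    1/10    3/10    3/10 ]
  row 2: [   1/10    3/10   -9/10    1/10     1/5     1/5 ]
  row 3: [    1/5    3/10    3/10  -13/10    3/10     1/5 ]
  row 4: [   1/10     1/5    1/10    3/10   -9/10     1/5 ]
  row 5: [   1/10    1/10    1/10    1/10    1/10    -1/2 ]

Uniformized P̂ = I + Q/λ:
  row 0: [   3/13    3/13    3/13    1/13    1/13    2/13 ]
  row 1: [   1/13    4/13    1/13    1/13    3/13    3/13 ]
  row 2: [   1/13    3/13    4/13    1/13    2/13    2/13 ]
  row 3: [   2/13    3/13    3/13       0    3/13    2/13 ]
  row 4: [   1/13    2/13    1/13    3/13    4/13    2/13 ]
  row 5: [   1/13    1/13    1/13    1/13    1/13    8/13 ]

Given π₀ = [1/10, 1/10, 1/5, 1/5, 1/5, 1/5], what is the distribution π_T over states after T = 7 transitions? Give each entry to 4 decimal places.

t=0: π = [0.1000, 0.1000, 0.2000, 0.2000, 0.2000, 0.2000]
t=1: π = [0.1077, 0.1923, 0.1692, 0.0923, 0.1846, 0.2538]
t=2: π = [0.1006, 0.1923, 0.1467, 0.0982, 0.1763, 0.2858]
t=3: π = [0.1000, 0.1880, 0.1414, 0.0965, 0.1736, 0.3005]
t=4: π = [0.0997, 0.1856, 0.1398, 0.0962, 0.1716, 0.3070]
t=5: π = [0.0997, 0.1846, 0.1393, 0.0959, 0.1706, 0.3098]
t=6: π = [0.0996, 0.1842, 0.1392, 0.0958, 0.1702, 0.3110]
t=7: π = [0.0996, 0.1840, 0.1391, 0.0957, 0.1700, 0.3116]

π = [0.0996, 0.1840, 0.1391, 0.0957, 0.1700, 0.3116]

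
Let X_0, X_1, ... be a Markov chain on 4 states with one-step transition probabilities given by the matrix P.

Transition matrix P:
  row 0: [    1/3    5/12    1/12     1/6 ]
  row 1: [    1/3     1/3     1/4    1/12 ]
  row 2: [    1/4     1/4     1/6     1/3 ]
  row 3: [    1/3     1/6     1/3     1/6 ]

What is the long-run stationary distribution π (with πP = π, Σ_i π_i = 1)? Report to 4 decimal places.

Balance equations π_j = Σ_i π_i·P[i][j]:
  π_0 = 1/3·π_0 + 1/3·π_1 + 1/4·π_2 + 1/3·π_3
  π_1 = 5/12·π_0 + 1/3·π_1 + 1/4·π_2 + 1/6·π_3
  π_2 = 1/12·π_0 + 1/4·π_1 + 1/6·π_2 + 1/3·π_3
  normalize: π_0 + π_1 + π_2 + π_3 = 1
Solving the linear system gives exactly π = [526/1659, 174/553, 108/553, 41/237].

π = [0.3171, 0.3146, 0.1953, 0.1730]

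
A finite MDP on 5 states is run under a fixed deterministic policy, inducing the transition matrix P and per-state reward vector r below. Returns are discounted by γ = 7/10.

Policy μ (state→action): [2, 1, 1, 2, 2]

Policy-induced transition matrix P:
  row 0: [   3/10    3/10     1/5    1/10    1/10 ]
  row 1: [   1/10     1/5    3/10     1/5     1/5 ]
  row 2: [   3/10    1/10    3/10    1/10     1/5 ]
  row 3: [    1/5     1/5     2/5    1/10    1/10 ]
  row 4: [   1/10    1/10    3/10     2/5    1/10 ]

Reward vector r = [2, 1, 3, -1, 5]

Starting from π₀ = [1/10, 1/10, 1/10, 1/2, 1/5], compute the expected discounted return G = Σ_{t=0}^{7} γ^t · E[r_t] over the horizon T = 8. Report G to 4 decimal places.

G = 5.5151

t=0: π = [0.1000, 0.1000, 0.1000, 0.5000, 0.2000], E[r] = 1.1000, γ^t·E[r] = 1.100000, running G = 1.100000
t=1: π = [0.1900, 0.1800, 0.3400, 0.1700, 0.1200], E[r] = 2.0100, γ^t·E[r] = 1.407000, running G = 2.507000
t=2: π = [0.2230, 0.1730, 0.2980, 0.1540, 0.1520], E[r] = 2.1190, γ^t·E[r] = 1.038310, running G = 3.545310
t=3: π = [0.2196, 0.1773, 0.2931, 0.1629, 0.1471], E[r] = 2.0684, γ^t·E[r] = 0.709461, running G = 4.254771
t=4: π = [0.2188, 0.1779, 0.2943, 0.1619, 0.1470], E[r] = 2.0719, γ^t·E[r] = 0.497470, running G = 4.752242
t=5: π = [0.2188, 0.1777, 0.2943, 0.1619, 0.1472], E[r] = 2.0725, γ^t·E[r] = 0.348328, running G = 5.100570
t=6: π = [0.2188, 0.1777, 0.2943, 0.1619, 0.1472], E[r] = 2.0724, γ^t·E[r] = 0.243812, running G = 5.344382
t=7: π = [0.2188, 0.1777, 0.2943, 0.1619, 0.1472], E[r] = 2.0724, γ^t·E[r] = 0.170670, running G = 5.515052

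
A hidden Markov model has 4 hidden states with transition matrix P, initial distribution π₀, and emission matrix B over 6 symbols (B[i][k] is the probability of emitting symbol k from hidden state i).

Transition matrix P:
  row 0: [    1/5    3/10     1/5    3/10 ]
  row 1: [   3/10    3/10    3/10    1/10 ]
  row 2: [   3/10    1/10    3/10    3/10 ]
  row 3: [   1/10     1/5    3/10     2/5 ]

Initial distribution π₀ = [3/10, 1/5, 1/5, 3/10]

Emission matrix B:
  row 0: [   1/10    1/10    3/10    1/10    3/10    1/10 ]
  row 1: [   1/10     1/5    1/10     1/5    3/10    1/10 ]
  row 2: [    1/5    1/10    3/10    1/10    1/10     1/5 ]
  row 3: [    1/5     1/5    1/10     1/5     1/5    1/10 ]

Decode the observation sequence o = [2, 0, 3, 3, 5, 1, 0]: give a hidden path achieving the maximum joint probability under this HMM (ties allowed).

path = [0, 3, 3, 3, 2, 3, 3]

t=0: δ = [9.000e-02, 2.000e-02, 6.000e-02, 3.000e-02]  (obs o_0=2)
t=1: δ = [1.800e-03, 2.700e-03, 3.600e-03, 5.400e-03]  ψ = [0, 0, 0, 0]  (obs o_1=0)
t=2: δ = [1.080e-04, 2.160e-04, 1.620e-04, 4.320e-04]  ψ = [2, 3, 3, 3]  (obs o_2=3)
t=3: δ = [6.480e-06, 1.728e-05, 1.296e-05, 3.456e-05]  ψ = [1, 3, 3, 3]  (obs o_3=3)
t=4: δ = [5.184e-07, 6.912e-07, 2.074e-06, 1.382e-06]  ψ = [1, 3, 3, 3]  (obs o_4=5)
t=5: δ = [6.221e-08, 5.530e-08, 6.221e-08, 1.244e-07]  ψ = [2, 3, 2, 2]  (obs o_5=1)
t=6: δ = [1.866e-09, 2.488e-09, 7.465e-09, 9.953e-09]  ψ = [2, 3, 3, 3]  (obs o_6=0)
backtrack: best end state = 3; path = [0, 3, 3, 3, 2, 3, 3]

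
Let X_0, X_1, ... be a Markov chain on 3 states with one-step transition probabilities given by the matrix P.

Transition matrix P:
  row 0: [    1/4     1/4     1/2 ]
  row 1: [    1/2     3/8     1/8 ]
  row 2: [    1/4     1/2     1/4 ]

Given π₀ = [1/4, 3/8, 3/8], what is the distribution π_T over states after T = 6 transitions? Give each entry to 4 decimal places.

t=0: π = [0.2500, 0.3750, 0.3750]
t=1: π = [0.3438, 0.3906, 0.2656]
t=2: π = [0.3477, 0.3652, 0.2871]
t=3: π = [0.3413, 0.3674, 0.2913]
t=4: π = [0.3419, 0.3687, 0.2894]
t=5: π = [0.3422, 0.3684, 0.2894]
t=6: π = [0.3421, 0.3684, 0.2895]

π = [0.3421, 0.3684, 0.2895]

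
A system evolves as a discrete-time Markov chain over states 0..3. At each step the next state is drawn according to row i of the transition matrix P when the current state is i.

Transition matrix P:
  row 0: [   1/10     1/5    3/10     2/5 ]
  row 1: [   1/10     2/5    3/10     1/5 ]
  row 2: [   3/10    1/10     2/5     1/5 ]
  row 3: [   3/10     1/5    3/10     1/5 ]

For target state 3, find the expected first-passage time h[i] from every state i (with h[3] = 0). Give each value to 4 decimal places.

h = [3.4286, 4.2857, 4.0952, 0.0000]

First-step conditioning: h[3] = 0; for i ≠ 3, h[i] = 1 + Σ_k P[i][k]·h[k].
  h[0] = 1 + 1/10·h[0] + 1/5·h[1] + 3/10·h[2]
  h[1] = 1 + 1/10·h[0] + 2/5·h[1] + 3/10·h[2]
  h[2] = 1 + 3/10·h[0] + 1/10·h[1] + 2/5·h[2]
Solving the 3×3 linear system over states ≠ 3 gives exactly h = [24/7, 30/7, 86/21, 0] (h[3] = 0 is the target).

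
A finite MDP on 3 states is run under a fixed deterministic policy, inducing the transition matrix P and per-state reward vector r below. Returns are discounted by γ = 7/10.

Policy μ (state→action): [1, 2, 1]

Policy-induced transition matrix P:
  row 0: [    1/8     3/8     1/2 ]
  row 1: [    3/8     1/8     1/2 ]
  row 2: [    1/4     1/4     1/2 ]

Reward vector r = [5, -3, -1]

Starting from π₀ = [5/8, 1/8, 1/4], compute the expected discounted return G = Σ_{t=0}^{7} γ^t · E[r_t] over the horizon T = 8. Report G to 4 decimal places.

G = 2.2021

t=0: π = [0.6250, 0.1250, 0.2500], E[r] = 2.5000, γ^t·E[r] = 2.500000, running G = 2.500000
t=1: π = [0.1875, 0.3125, 0.5000], E[r] = -0.5000, γ^t·E[r] = -0.350000, running G = 2.150000
t=2: π = [0.2656, 0.2344, 0.5000], E[r] = 0.1250, γ^t·E[r] = 0.061250, running G = 2.211250
t=3: π = [0.2461, 0.2539, 0.5000], E[r] = -0.0313, γ^t·E[r] = -0.010719, running G = 2.200531
t=4: π = [0.2510, 0.2490, 0.5000], E[r] = 0.0078, γ^t·E[r] = 0.001876, running G = 2.202407
t=5: π = [0.2498, 0.2502, 0.5000], E[r] = -0.0020, γ^t·E[r] = -0.000328, running G = 2.202079
t=6: π = [0.2501, 0.2499, 0.5000], E[r] = 0.0005, γ^t·E[r] = 0.000057, running G = 2.202136
t=7: π = [0.2500, 0.2500, 0.5000], E[r] = -0.0001, γ^t·E[r] = -0.000010, running G = 2.202126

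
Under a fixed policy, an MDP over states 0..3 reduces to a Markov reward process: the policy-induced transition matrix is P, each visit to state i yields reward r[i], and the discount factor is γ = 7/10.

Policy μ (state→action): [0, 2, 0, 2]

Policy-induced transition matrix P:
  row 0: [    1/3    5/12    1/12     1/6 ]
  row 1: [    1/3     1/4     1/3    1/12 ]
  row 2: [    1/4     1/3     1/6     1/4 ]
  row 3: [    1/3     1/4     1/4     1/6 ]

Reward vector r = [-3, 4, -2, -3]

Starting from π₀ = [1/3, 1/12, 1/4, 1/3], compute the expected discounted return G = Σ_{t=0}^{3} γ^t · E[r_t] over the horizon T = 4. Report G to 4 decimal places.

t=0: π = [0.3333, 0.0833, 0.2500, 0.3333], E[r] = -2.1667, γ^t·E[r] = -2.166667, running G = -2.166667
t=1: π = [0.3125, 0.3264, 0.1806, 0.1806], E[r] = -0.5347, γ^t·E[r] = -0.374306, running G = -2.540972
t=2: π = [0.3183, 0.3171, 0.2101, 0.1545], E[r] = -0.5700, γ^t·E[r] = -0.279311, running G = -2.820284
t=3: π = [0.3158, 0.3206, 0.2059, 0.1577], E[r] = -0.5503, γ^t·E[r] = -0.188736, running G = -3.009020

G = -3.0090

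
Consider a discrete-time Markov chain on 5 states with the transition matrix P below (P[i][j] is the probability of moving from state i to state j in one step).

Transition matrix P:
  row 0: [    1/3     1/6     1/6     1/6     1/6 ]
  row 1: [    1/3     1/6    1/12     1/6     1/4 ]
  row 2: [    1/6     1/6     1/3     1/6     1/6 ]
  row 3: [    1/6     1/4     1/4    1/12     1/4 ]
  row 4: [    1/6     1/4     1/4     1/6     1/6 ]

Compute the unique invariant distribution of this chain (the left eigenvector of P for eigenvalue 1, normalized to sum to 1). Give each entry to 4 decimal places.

Balance equations π_j = Σ_i π_i·P[i][j]:
  π_0 = 1/3·π_0 + 1/3·π_1 + 1/6·π_2 + 1/6·π_3 + 1/6·π_4
  π_1 = 1/6·π_0 + 1/6·π_1 + 1/6·π_2 + 1/4·π_3 + 1/4·π_4
  π_2 = 1/6·π_0 + 1/12·π_1 + 1/3·π_2 + 1/4·π_3 + 1/4·π_4
  π_3 = 1/6·π_0 + 1/6·π_1 + 1/6·π_2 + 1/12·π_3 + 1/6·π_4
  normalize: π_0 + π_1 + π_2 + π_3 + π_4 = 1
Solving the linear system gives exactly π = [171/715, 28/143, 14/65, 2/13, 28/143].

π = [0.2392, 0.1958, 0.2154, 0.1538, 0.1958]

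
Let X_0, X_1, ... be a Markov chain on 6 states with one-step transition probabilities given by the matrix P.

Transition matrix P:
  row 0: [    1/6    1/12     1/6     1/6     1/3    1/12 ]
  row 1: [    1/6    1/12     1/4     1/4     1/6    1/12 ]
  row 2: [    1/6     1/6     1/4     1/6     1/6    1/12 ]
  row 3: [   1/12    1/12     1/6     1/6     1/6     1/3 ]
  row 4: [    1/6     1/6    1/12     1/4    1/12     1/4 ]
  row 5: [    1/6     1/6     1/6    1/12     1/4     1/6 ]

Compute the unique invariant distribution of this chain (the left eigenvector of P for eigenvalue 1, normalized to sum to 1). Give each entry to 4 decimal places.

Balance equations π_j = Σ_i π_i·P[i][j]:
  π_0 = 1/6·π_0 + 1/6·π_1 + 1/6·π_2 + 1/12·π_3 + 1/6·π_4 + 1/6·π_5
  π_1 = 1/12·π_0 + 1/12·π_1 + 1/6·π_2 + 1/12·π_3 + 1/6·π_4 + 1/6·π_5
  π_2 = 1/6·π_0 + 1/4·π_1 + 1/4·π_2 + 1/6·π_3 + 1/12·π_4 + 1/6·π_5
  π_3 = 1/6·π_0 + 1/4·π_1 + 1/6·π_2 + 1/6·π_3 + 1/4·π_4 + 1/12·π_5
  π_4 = 1/3·π_0 + 1/6·π_1 + 1/6·π_2 + 1/6·π_3 + 1/12·π_4 + 1/4·π_5
  normalize: π_0 + π_1 + π_2 + π_3 + π_4 + π_5 = 1
Solving the linear system gives exactly π = [13728/90451, 11616/90451, 47803/271353, 16166/90451, 51721/271353, 1631/9357].

π = [0.1518, 0.1284, 0.1762, 0.1787, 0.1906, 0.1743]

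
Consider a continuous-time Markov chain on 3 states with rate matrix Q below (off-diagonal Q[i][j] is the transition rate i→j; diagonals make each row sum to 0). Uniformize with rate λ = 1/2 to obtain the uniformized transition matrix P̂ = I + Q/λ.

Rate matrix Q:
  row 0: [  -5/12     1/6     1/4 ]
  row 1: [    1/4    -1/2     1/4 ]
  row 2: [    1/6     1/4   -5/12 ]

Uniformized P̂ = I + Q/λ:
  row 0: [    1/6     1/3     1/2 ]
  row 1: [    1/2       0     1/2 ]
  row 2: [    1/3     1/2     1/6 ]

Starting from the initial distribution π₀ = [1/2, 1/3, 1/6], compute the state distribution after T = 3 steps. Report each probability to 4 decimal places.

t=0: π = [0.5000, 0.3333, 0.1667]
t=1: π = [0.3056, 0.2500, 0.4444]
t=2: π = [0.3241, 0.3241, 0.3519]
t=3: π = [0.3333, 0.2840, 0.3827]

π = [0.3333, 0.2840, 0.3827]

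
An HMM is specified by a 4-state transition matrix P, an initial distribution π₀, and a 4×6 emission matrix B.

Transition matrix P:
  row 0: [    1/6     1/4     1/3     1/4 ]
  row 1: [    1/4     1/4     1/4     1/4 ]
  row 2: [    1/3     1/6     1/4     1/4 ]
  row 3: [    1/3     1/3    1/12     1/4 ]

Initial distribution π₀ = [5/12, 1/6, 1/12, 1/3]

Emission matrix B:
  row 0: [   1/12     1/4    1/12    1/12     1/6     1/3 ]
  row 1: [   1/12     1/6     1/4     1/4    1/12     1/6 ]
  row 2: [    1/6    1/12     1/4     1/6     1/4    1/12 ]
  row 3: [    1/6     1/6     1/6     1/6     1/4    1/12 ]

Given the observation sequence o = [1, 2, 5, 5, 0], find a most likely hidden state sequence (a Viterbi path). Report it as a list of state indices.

path = [0, 2, 0, 0, 2]

t=0: δ = [1.042e-01, 2.778e-02, 6.944e-03, 5.556e-02]  (obs o_0=1)
t=1: δ = [1.543e-03, 6.510e-03, 8.681e-03, 4.340e-03]  ψ = [3, 0, 0, 0]  (obs o_1=2)
t=2: δ = [9.645e-04, 2.713e-04, 1.808e-04, 1.808e-04]  ψ = [2, 1, 2, 2]  (obs o_2=5)
t=3: δ = [5.358e-05, 4.019e-05, 2.679e-05, 2.009e-05]  ψ = [0, 0, 0, 0]  (obs o_3=5)
t=4: δ = [8.372e-07, 1.116e-06, 2.977e-06, 2.233e-06]  ψ = [1, 0, 0, 0]  (obs o_4=0)
backtrack: best end state = 2; path = [0, 2, 0, 0, 2]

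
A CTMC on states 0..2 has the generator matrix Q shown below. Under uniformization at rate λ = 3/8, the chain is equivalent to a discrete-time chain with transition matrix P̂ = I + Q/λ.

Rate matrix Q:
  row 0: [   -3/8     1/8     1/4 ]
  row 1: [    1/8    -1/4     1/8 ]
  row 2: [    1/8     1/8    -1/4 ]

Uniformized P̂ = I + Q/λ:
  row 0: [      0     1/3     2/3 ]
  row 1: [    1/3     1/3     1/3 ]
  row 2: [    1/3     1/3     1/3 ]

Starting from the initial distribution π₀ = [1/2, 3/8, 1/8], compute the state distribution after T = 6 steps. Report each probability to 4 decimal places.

t=0: π = [0.5000, 0.3750, 0.1250]
t=1: π = [0.1667, 0.3333, 0.5000]
t=2: π = [0.2778, 0.3333, 0.3889]
t=3: π = [0.2407, 0.3333, 0.4259]
t=4: π = [0.2531, 0.3333, 0.4136]
t=5: π = [0.2490, 0.3333, 0.4177]
t=6: π = [0.2503, 0.3333, 0.4163]

π = [0.2503, 0.3333, 0.4163]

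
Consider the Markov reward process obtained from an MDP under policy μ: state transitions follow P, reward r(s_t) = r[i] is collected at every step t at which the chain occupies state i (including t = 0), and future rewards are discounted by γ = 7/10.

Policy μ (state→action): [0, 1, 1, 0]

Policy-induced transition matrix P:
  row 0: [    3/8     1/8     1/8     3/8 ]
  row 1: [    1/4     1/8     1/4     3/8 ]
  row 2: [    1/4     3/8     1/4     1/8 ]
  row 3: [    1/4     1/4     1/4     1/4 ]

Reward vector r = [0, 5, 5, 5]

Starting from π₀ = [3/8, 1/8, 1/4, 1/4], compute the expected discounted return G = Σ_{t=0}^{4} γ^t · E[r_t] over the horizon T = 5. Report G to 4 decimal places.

G = 9.4147

t=0: π = [0.3750, 0.1250, 0.2500, 0.2500], E[r] = 3.1250, γ^t·E[r] = 3.125000, running G = 3.125000
t=1: π = [0.2969, 0.2188, 0.2031, 0.2813], E[r] = 3.5156, γ^t·E[r] = 2.460938, running G = 5.585938
t=2: π = [0.2871, 0.2109, 0.2129, 0.2891], E[r] = 3.5645, γ^t·E[r] = 1.746582, running G = 7.332520
t=3: π = [0.2859, 0.2144, 0.2141, 0.2856], E[r] = 3.5706, γ^t·E[r] = 1.224701, running G = 8.557220
t=4: π = [0.2857, 0.2142, 0.2143, 0.2858], E[r] = 3.5713, γ^t·E[r] = 0.857474, running G = 9.414694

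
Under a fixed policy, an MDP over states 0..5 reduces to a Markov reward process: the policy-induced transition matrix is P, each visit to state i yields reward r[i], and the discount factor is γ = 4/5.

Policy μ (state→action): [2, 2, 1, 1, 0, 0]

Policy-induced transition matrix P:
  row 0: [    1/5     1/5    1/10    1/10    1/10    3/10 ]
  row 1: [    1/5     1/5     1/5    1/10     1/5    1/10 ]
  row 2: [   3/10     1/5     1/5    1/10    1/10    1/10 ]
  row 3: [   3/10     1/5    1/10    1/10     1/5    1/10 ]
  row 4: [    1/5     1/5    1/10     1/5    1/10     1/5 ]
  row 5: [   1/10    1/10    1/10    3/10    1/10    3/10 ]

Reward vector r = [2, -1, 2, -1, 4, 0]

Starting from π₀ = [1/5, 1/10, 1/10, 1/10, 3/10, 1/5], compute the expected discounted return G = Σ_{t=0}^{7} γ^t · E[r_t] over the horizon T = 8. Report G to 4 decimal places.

t=0: π = [0.2000, 0.1000, 0.1000, 0.1000, 0.3000, 0.2000], E[r] = 1.6000, γ^t·E[r] = 1.600000, running G = 1.600000
t=1: π = [0.2000, 0.1800, 0.1200, 0.1700, 0.1200, 0.2100], E[r] = 0.7700, γ^t·E[r] = 0.616000, running G = 2.216000
t=2: π = [0.2080, 0.1790, 0.1300, 0.1540, 0.1350, 0.1940], E[r] = 0.8830, γ^t·E[r] = 0.565120, running G = 2.781120
t=3: π = [0.2090, 0.1806, 0.1309, 0.1523, 0.1333, 0.1939], E[r] = 0.8801, γ^t·E[r] = 0.450611, running G = 3.231731
t=4: π = [0.2089, 0.1806, 0.1312, 0.1521, 0.1333, 0.1939], E[r] = 0.8806, γ^t·E[r] = 0.360694, running G = 3.592425
t=5: π = [0.2089, 0.1806, 0.1312, 0.1521, 0.1333, 0.1939], E[r] = 0.8806, γ^t·E[r] = 0.288552, running G = 3.880977
t=6: π = [0.2089, 0.1806, 0.1312, 0.1521, 0.1333, 0.1939], E[r] = 0.8806, γ^t·E[r] = 0.230846, running G = 4.111822
t=7: π = [0.2089, 0.1806, 0.1312, 0.1521, 0.1333, 0.1939], E[r] = 0.8806, γ^t·E[r] = 0.184677, running G = 4.296499

G = 4.2965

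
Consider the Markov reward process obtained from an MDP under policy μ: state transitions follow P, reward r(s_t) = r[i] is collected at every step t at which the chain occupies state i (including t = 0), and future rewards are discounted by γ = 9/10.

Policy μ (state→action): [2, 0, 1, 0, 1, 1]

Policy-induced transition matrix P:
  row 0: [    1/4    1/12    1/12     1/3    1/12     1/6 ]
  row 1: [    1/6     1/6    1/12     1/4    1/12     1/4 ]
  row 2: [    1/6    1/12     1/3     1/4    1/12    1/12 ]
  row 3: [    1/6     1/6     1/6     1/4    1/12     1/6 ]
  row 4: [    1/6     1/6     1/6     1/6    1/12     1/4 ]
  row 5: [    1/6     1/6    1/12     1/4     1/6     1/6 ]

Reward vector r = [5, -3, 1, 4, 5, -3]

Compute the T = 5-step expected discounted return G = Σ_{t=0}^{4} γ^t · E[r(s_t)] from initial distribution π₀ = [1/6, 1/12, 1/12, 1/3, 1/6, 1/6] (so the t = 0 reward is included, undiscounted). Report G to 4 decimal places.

G = 7.3249

t=0: π = [0.1667, 0.0833, 0.0833, 0.3333, 0.1667, 0.1667], E[r] = 2.3333, γ^t·E[r] = 2.333333, running G = 2.333333
t=1: π = [0.1806, 0.1458, 0.1458, 0.2500, 0.0972, 0.1806], E[r] = 1.5556, γ^t·E[r] = 1.400000, running G = 3.733333
t=2: π = [0.1817, 0.1395, 0.1487, 0.2569, 0.0984, 0.1748], E[r] = 1.6343, γ^t·E[r] = 1.323750, running G = 5.057083
t=3: π = [0.1818, 0.1391, 0.1501, 0.2569, 0.0979, 0.1741], E[r] = 1.6368, γ^t·E[r] = 1.193203, running G = 6.250286
t=4: π = [0.1818, 0.1390, 0.1504, 0.2570, 0.0978, 0.1739], E[r] = 1.6380, γ^t·E[r] = 1.074663, running G = 7.324950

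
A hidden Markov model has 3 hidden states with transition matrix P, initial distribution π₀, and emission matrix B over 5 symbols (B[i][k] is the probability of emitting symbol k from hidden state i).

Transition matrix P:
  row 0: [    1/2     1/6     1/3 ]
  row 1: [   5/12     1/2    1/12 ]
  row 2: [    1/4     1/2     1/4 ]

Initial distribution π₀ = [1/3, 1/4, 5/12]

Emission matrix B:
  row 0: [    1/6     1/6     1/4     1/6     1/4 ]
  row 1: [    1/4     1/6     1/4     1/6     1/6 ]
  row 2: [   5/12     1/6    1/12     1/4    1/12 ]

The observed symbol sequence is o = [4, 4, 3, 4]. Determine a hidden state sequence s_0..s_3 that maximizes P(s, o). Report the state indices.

t=0: δ = [8.333e-02, 4.167e-02, 3.472e-02]  (obs o_0=4)
t=1: δ = [1.042e-02, 3.472e-03, 2.315e-03]  ψ = [0, 1, 0]  (obs o_1=4)
t=2: δ = [8.681e-04, 2.894e-04, 8.681e-04]  ψ = [0, 0, 0]  (obs o_2=3)
t=3: δ = [1.085e-04, 7.234e-05, 2.411e-05]  ψ = [0, 2, 0]  (obs o_3=4)
backtrack: best end state = 0; path = [0, 0, 0, 0]

path = [0, 0, 0, 0]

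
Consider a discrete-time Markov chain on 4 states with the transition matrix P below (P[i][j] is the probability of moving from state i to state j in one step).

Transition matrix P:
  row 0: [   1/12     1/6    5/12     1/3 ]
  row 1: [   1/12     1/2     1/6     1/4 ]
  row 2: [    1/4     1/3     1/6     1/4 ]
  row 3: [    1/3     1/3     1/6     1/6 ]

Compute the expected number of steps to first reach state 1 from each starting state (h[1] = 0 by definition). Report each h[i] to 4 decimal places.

First-step conditioning: h[1] = 0; for i ≠ 1, h[i] = 1 + Σ_k P[i][k]·h[k].
  h[0] = 1 + 1/12·h[0] + 5/12·h[2] + 1/3·h[3]
  h[2] = 1 + 1/4·h[0] + 1/6·h[2] + 1/4·h[3]
  h[3] = 1 + 1/3·h[0] + 1/6·h[2] + 1/6·h[3]
Solving the 3×3 linear system over states ≠ 1 gives exactly h = [621/160, 0, 543/160, 549/160] (h[1] = 0 is the target).

h = [3.8813, 0.0000, 3.3938, 3.4313]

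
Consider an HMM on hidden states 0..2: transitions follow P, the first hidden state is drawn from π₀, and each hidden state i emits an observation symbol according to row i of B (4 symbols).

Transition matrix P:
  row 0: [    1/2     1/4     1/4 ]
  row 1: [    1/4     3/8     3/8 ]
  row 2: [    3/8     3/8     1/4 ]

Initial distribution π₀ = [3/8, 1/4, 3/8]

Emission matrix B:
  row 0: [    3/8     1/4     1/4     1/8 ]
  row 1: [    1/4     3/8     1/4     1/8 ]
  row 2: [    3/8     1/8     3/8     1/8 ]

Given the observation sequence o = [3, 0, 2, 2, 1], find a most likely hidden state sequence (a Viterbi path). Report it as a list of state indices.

t=0: δ = [4.688e-02, 3.125e-02, 4.688e-02]  (obs o_0=3)
t=1: δ = [8.789e-03, 4.395e-03, 4.395e-03]  ψ = [0, 2, 0]  (obs o_1=0)
t=2: δ = [1.099e-03, 5.493e-04, 8.240e-04]  ψ = [0, 0, 0]  (obs o_2=2)
t=3: δ = [1.373e-04, 7.725e-05, 1.030e-04]  ψ = [0, 2, 0]  (obs o_3=2)
t=4: δ = [1.717e-05, 1.448e-05, 4.292e-06]  ψ = [0, 2, 0]  (obs o_4=1)
backtrack: best end state = 0; path = [0, 0, 0, 0, 0]

path = [0, 0, 0, 0, 0]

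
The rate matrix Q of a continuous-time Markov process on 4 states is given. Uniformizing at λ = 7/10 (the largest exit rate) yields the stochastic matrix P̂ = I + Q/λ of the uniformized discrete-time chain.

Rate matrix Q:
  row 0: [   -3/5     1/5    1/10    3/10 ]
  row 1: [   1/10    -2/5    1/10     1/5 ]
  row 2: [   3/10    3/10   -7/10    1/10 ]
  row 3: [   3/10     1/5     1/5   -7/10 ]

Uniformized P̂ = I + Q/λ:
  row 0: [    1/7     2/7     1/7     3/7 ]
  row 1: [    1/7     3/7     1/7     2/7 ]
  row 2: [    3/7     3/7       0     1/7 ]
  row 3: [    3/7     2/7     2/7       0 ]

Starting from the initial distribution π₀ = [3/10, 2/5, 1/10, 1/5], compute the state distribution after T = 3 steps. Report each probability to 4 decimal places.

π = [0.2513, 0.3595, 0.1522, 0.2370]

t=0: π = [0.3000, 0.4000, 0.1000, 0.2000]
t=1: π = [0.2286, 0.3571, 0.1571, 0.2571]
t=2: π = [0.2612, 0.3592, 0.1571, 0.2224]
t=3: π = [0.2513, 0.3595, 0.1522, 0.2370]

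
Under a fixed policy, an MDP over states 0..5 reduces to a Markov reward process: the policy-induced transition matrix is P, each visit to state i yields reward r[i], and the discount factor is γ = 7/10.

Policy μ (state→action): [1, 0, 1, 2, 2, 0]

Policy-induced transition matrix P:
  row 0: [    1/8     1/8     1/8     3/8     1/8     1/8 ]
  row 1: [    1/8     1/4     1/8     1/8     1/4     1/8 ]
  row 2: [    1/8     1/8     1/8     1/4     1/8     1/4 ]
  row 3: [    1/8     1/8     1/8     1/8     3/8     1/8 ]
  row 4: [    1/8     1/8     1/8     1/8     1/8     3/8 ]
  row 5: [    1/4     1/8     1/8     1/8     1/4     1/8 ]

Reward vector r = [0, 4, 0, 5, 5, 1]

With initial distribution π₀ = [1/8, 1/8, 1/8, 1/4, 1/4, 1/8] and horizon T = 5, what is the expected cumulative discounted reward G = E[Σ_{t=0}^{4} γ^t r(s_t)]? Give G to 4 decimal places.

t=0: π = [0.1250, 0.1250, 0.1250, 0.2500, 0.2500, 0.1250], E[r] = 3.1250, γ^t·E[r] = 3.125000, running G = 3.125000
t=1: π = [0.1406, 0.1406, 0.1250, 0.1719, 0.2188, 0.2031], E[r] = 2.7188, γ^t·E[r] = 1.903125, running G = 5.028125
t=2: π = [0.1504, 0.1426, 0.1250, 0.1758, 0.2109, 0.1953], E[r] = 2.6992, γ^t·E[r] = 1.322617, running G = 6.350742
t=3: π = [0.1494, 0.1428, 0.1250, 0.1782, 0.2112, 0.1934], E[r] = 2.7117, γ^t·E[r] = 0.930103, running G = 7.280845
t=4: π = [0.1492, 0.1429, 0.1250, 0.1780, 0.2116, 0.1934], E[r] = 2.7126, γ^t·E[r] = 0.651299, running G = 7.932144

G = 7.9321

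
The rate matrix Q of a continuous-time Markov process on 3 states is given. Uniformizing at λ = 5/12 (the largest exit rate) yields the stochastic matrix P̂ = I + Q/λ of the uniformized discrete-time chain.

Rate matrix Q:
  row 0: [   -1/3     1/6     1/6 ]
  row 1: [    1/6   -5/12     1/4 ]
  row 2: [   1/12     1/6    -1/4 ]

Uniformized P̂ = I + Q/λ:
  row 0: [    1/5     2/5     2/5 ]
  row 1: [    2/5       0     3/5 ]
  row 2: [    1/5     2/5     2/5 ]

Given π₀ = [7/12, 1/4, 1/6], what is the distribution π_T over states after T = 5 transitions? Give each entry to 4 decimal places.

t=0: π = [0.5833, 0.2500, 0.1667]
t=1: π = [0.2500, 0.3000, 0.4500]
t=2: π = [0.2600, 0.2800, 0.4600]
t=3: π = [0.2560, 0.2880, 0.4560]
t=4: π = [0.2576, 0.2848, 0.4576]
t=5: π = [0.2570, 0.2861, 0.4570]

π = [0.2570, 0.2861, 0.4570]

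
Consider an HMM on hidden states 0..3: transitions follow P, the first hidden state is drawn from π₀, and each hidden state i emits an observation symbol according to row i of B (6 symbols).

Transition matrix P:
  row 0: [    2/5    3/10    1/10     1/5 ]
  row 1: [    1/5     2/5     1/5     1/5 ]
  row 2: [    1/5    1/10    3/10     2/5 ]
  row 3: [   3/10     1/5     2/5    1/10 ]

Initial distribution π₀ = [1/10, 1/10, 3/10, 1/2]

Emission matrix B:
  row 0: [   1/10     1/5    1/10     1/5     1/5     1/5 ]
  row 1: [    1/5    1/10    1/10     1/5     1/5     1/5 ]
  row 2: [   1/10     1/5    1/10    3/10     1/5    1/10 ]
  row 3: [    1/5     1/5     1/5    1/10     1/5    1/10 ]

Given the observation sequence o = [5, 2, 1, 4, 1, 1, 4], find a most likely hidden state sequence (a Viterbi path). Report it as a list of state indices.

path = [2, 3, 2, 3, 2, 3, 2]

t=0: δ = [2.000e-02, 2.000e-02, 3.000e-02, 5.000e-02]  (obs o_0=5)
t=1: δ = [1.500e-03, 1.000e-03, 2.000e-03, 2.400e-03]  ψ = [3, 3, 3, 2]  (obs o_1=2)
t=2: δ = [1.440e-04, 4.800e-05, 1.920e-04, 1.600e-04]  ψ = [3, 3, 3, 2]  (obs o_2=1)
t=3: δ = [1.152e-05, 8.640e-06, 1.280e-05, 1.536e-05]  ψ = [0, 0, 3, 2]  (obs o_3=4)
t=4: δ = [9.216e-07, 3.456e-07, 1.229e-06, 1.024e-06]  ψ = [0, 0, 3, 2]  (obs o_4=1)
t=5: δ = [7.373e-08, 2.765e-08, 8.192e-08, 9.830e-08]  ψ = [0, 0, 3, 2]  (obs o_5=1)
t=6: δ = [5.898e-09, 4.424e-09, 7.864e-09, 6.554e-09]  ψ = [0, 0, 3, 2]  (obs o_6=4)
backtrack: best end state = 2; path = [2, 3, 2, 3, 2, 3, 2]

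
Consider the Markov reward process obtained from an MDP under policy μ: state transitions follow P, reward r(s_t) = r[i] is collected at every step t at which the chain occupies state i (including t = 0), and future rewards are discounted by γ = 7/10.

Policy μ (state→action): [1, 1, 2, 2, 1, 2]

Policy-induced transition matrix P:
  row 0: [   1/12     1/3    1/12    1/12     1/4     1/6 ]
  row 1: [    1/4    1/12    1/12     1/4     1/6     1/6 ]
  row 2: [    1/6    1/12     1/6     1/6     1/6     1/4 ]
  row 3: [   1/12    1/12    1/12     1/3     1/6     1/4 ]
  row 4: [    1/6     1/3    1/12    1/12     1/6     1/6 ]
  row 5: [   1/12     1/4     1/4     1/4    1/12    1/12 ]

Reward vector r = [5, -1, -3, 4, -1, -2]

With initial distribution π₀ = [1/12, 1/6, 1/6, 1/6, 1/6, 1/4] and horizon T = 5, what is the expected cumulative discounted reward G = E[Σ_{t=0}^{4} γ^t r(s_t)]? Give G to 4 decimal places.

G = 0.5170

t=0: π = [0.0833, 0.1667, 0.1667, 0.1667, 0.1667, 0.2500], E[r] = -0.2500, γ^t·E[r] = -0.250000, running G = -0.250000
t=1: π = [0.1389, 0.1875, 0.1389, 0.2083, 0.1528, 0.1736], E[r] = 0.4236, γ^t·E[r] = 0.296528, running G = 0.046528
t=2: π = [0.1389, 0.1852, 0.1238, 0.2072, 0.1638, 0.1811], E[r] = 0.4404, γ^t·E[r] = 0.215793, running G = 0.262321
t=3: π = [0.1382, 0.1892, 0.1238, 0.2065, 0.1631, 0.1792], E[r] = 0.4347, γ^t·E[r] = 0.149087, running G = 0.411407
t=4: π = [0.1388, 0.1885, 0.1235, 0.2067, 0.1633, 0.1793], E[r] = 0.4397, γ^t·E[r] = 0.105581, running G = 0.516988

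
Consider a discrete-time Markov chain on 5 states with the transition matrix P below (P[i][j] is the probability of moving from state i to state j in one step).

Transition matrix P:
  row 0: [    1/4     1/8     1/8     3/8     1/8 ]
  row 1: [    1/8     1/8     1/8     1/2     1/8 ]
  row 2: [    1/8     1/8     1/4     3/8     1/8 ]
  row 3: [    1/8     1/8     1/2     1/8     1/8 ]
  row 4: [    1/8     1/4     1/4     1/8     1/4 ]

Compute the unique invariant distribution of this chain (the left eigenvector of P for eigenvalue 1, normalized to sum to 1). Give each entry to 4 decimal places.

π = [0.1429, 0.1429, 0.2857, 0.2857, 0.1429]

Balance equations π_j = Σ_i π_i·P[i][j]:
  π_0 = 1/4·π_0 + 1/8·π_1 + 1/8·π_2 + 1/8·π_3 + 1/8·π_4
  π_1 = 1/8·π_0 + 1/8·π_1 + 1/8·π_2 + 1/8·π_3 + 1/4·π_4
  π_2 = 1/8·π_0 + 1/8·π_1 + 1/4·π_2 + 1/2·π_3 + 1/4·π_4
  π_3 = 3/8·π_0 + 1/2·π_1 + 3/8·π_2 + 1/8·π_3 + 1/8·π_4
  normalize: π_0 + π_1 + π_2 + π_3 + π_4 = 1
Solving the linear system gives exactly π = [1/7, 1/7, 2/7, 2/7, 1/7].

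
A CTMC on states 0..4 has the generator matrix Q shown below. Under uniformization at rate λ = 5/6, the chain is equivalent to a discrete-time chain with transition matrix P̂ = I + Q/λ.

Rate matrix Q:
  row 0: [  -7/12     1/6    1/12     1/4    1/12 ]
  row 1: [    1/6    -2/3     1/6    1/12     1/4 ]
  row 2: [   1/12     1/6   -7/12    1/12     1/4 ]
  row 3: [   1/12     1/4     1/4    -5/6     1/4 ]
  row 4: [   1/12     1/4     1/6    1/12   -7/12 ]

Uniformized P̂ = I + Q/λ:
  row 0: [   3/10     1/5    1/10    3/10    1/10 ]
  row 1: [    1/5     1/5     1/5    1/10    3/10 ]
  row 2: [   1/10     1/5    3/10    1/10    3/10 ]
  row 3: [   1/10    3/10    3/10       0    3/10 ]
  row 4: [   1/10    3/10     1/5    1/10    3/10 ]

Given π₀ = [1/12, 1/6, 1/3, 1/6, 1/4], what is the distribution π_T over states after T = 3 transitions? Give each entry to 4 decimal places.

π = [0.1540, 0.2390, 0.2187, 0.1185, 0.2698]

t=0: π = [0.0833, 0.1667, 0.3333, 0.1667, 0.2500]
t=1: π = [0.1333, 0.2417, 0.2417, 0.1000, 0.2833]
t=2: π = [0.1508, 0.2383, 0.2208, 0.1167, 0.2733]
t=3: π = [0.1540, 0.2390, 0.2187, 0.1185, 0.2698]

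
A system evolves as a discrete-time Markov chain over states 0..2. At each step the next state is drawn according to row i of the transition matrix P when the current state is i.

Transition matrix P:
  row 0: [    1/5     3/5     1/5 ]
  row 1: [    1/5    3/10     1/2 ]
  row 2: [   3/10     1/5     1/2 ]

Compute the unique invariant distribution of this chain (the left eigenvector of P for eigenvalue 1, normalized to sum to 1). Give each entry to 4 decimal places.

π = [0.2427, 0.3301, 0.4272]

Balance equations π_j = Σ_i π_i·P[i][j]:
  π_0 = 1/5·π_0 + 1/5·π_1 + 3/10·π_2
  π_1 = 3/5·π_0 + 3/10·π_1 + 1/5·π_2
  normalize: π_0 + π_1 + π_2 = 1
Solving the linear system gives exactly π = [25/103, 34/103, 44/103].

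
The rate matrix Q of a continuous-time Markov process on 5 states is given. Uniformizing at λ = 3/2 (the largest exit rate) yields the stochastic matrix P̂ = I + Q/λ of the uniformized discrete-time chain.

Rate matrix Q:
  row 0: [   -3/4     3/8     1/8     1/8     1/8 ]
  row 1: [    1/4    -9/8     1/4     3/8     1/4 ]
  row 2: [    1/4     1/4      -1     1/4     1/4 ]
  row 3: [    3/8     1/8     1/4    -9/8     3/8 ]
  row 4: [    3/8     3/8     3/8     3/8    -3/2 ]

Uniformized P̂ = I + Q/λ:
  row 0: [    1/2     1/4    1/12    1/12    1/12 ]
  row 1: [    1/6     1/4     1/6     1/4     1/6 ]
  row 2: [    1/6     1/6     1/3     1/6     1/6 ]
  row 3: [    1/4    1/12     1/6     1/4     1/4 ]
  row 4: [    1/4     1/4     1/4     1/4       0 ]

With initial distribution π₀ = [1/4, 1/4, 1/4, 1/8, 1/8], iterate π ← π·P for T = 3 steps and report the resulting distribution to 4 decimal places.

π = [0.2884, 0.2029, 0.1858, 0.1870, 0.1359]

t=0: π = [0.2500, 0.2500, 0.2500, 0.1250, 0.1250]
t=1: π = [0.2708, 0.2083, 0.1979, 0.1875, 0.1354]
t=2: π = [0.2839, 0.2023, 0.1884, 0.1884, 0.1372]
t=3: π = [0.2884, 0.2029, 0.1858, 0.1870, 0.1359]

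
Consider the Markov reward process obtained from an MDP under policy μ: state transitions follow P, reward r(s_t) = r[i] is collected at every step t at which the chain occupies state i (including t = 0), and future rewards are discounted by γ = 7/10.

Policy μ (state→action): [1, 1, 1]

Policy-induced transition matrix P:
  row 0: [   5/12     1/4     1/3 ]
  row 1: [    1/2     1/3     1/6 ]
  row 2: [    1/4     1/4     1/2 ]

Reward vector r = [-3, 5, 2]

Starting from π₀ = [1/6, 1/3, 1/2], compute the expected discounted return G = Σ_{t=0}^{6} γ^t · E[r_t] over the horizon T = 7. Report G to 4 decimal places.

t=0: π = [0.1667, 0.3333, 0.5000], E[r] = 2.1667, γ^t·E[r] = 2.166667, running G = 2.166667
t=1: π = [0.3611, 0.2778, 0.3611], E[r] = 1.0278, γ^t·E[r] = 0.719444, running G = 2.886111
t=2: π = [0.3796, 0.2731, 0.3472], E[r] = 0.9213, γ^t·E[r] = 0.451435, running G = 3.337546
t=3: π = [0.3816, 0.2728, 0.3457], E[r] = 0.9105, γ^t·E[r] = 0.312299, running G = 3.649846
t=4: π = [0.3818, 0.2727, 0.3455], E[r] = 0.9093, γ^t·E[r] = 0.218316, running G = 3.868162
t=5: π = [0.3818, 0.2727, 0.3455], E[r] = 0.9091, γ^t·E[r] = 0.152795, running G = 4.020957
t=6: π = [0.3818, 0.2727, 0.3455], E[r] = 0.9091, γ^t·E[r] = 0.106954, running G = 4.127911

G = 4.1279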